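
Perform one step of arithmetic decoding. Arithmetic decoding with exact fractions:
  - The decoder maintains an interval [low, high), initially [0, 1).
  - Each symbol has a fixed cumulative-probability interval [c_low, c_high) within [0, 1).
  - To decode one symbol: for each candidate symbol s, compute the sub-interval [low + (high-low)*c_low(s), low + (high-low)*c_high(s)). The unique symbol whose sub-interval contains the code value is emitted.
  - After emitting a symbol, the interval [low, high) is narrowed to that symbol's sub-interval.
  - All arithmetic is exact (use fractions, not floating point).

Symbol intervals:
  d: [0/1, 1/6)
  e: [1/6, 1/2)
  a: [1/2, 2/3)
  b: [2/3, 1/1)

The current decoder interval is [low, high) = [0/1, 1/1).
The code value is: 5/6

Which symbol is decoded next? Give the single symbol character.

Interval width = high − low = 1/1 − 0/1 = 1/1
Scaled code = (code − low) / width = (5/6 − 0/1) / 1/1 = 5/6
  d: [0/1, 1/6) 
  e: [1/6, 1/2) 
  a: [1/2, 2/3) 
  b: [2/3, 1/1) ← scaled code falls here ✓

Answer: b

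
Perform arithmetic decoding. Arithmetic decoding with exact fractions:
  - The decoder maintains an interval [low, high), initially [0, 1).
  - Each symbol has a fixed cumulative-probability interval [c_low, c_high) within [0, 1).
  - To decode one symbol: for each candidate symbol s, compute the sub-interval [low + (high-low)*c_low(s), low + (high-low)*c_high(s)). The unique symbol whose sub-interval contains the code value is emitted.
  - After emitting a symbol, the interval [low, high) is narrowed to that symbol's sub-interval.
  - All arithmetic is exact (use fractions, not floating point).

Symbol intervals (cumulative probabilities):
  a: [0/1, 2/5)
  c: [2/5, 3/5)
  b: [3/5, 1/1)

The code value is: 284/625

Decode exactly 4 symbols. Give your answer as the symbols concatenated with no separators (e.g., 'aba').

Answer: caba

Derivation:
Step 1: interval [0/1, 1/1), width = 1/1 - 0/1 = 1/1
  'a': [0/1 + 1/1*0/1, 0/1 + 1/1*2/5) = [0/1, 2/5)
  'c': [0/1 + 1/1*2/5, 0/1 + 1/1*3/5) = [2/5, 3/5) <- contains code 284/625
  'b': [0/1 + 1/1*3/5, 0/1 + 1/1*1/1) = [3/5, 1/1)
  emit 'c', narrow to [2/5, 3/5)
Step 2: interval [2/5, 3/5), width = 3/5 - 2/5 = 1/5
  'a': [2/5 + 1/5*0/1, 2/5 + 1/5*2/5) = [2/5, 12/25) <- contains code 284/625
  'c': [2/5 + 1/5*2/5, 2/5 + 1/5*3/5) = [12/25, 13/25)
  'b': [2/5 + 1/5*3/5, 2/5 + 1/5*1/1) = [13/25, 3/5)
  emit 'a', narrow to [2/5, 12/25)
Step 3: interval [2/5, 12/25), width = 12/25 - 2/5 = 2/25
  'a': [2/5 + 2/25*0/1, 2/5 + 2/25*2/5) = [2/5, 54/125)
  'c': [2/5 + 2/25*2/5, 2/5 + 2/25*3/5) = [54/125, 56/125)
  'b': [2/5 + 2/25*3/5, 2/5 + 2/25*1/1) = [56/125, 12/25) <- contains code 284/625
  emit 'b', narrow to [56/125, 12/25)
Step 4: interval [56/125, 12/25), width = 12/25 - 56/125 = 4/125
  'a': [56/125 + 4/125*0/1, 56/125 + 4/125*2/5) = [56/125, 288/625) <- contains code 284/625
  'c': [56/125 + 4/125*2/5, 56/125 + 4/125*3/5) = [288/625, 292/625)
  'b': [56/125 + 4/125*3/5, 56/125 + 4/125*1/1) = [292/625, 12/25)
  emit 'a', narrow to [56/125, 288/625)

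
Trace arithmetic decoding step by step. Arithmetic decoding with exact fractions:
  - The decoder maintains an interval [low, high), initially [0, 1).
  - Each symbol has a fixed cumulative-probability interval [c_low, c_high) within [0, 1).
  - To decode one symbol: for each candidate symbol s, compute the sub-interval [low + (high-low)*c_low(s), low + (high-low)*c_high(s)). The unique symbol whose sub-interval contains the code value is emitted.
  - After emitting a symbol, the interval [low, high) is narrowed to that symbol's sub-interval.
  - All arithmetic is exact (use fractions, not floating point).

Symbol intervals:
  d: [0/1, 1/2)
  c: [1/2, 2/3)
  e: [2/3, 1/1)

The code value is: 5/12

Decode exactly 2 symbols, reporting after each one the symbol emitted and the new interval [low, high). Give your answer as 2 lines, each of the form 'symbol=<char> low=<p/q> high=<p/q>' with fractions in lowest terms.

Step 1: interval [0/1, 1/1), width = 1/1 - 0/1 = 1/1
  'd': [0/1 + 1/1*0/1, 0/1 + 1/1*1/2) = [0/1, 1/2) <- contains code 5/12
  'c': [0/1 + 1/1*1/2, 0/1 + 1/1*2/3) = [1/2, 2/3)
  'e': [0/1 + 1/1*2/3, 0/1 + 1/1*1/1) = [2/3, 1/1)
  emit 'd', narrow to [0/1, 1/2)
Step 2: interval [0/1, 1/2), width = 1/2 - 0/1 = 1/2
  'd': [0/1 + 1/2*0/1, 0/1 + 1/2*1/2) = [0/1, 1/4)
  'c': [0/1 + 1/2*1/2, 0/1 + 1/2*2/3) = [1/4, 1/3)
  'e': [0/1 + 1/2*2/3, 0/1 + 1/2*1/1) = [1/3, 1/2) <- contains code 5/12
  emit 'e', narrow to [1/3, 1/2)

Answer: symbol=d low=0/1 high=1/2
symbol=e low=1/3 high=1/2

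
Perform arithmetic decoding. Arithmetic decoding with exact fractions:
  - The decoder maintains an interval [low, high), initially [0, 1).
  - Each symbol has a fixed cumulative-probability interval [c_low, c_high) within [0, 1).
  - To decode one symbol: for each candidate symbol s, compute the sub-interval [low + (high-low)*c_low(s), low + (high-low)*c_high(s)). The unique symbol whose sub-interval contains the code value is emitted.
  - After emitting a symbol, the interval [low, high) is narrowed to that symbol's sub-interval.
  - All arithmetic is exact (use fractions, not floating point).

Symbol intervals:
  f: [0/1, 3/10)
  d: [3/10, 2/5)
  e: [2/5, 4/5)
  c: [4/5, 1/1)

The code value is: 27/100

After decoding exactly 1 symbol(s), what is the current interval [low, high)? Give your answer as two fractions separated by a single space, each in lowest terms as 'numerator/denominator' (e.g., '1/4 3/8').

Step 1: interval [0/1, 1/1), width = 1/1 - 0/1 = 1/1
  'f': [0/1 + 1/1*0/1, 0/1 + 1/1*3/10) = [0/1, 3/10) <- contains code 27/100
  'd': [0/1 + 1/1*3/10, 0/1 + 1/1*2/5) = [3/10, 2/5)
  'e': [0/1 + 1/1*2/5, 0/1 + 1/1*4/5) = [2/5, 4/5)
  'c': [0/1 + 1/1*4/5, 0/1 + 1/1*1/1) = [4/5, 1/1)
  emit 'f', narrow to [0/1, 3/10)

Answer: 0/1 3/10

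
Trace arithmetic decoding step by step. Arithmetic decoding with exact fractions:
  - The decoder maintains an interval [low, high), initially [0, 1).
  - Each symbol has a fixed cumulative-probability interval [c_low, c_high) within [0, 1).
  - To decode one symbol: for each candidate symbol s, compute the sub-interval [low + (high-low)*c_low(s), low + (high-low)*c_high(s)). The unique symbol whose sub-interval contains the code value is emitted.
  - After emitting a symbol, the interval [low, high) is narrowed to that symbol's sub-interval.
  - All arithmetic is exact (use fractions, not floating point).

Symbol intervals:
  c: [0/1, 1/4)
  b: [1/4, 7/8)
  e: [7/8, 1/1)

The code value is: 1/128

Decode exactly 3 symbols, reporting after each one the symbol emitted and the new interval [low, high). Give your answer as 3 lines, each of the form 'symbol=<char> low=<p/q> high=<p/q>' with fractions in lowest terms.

Step 1: interval [0/1, 1/1), width = 1/1 - 0/1 = 1/1
  'c': [0/1 + 1/1*0/1, 0/1 + 1/1*1/4) = [0/1, 1/4) <- contains code 1/128
  'b': [0/1 + 1/1*1/4, 0/1 + 1/1*7/8) = [1/4, 7/8)
  'e': [0/1 + 1/1*7/8, 0/1 + 1/1*1/1) = [7/8, 1/1)
  emit 'c', narrow to [0/1, 1/4)
Step 2: interval [0/1, 1/4), width = 1/4 - 0/1 = 1/4
  'c': [0/1 + 1/4*0/1, 0/1 + 1/4*1/4) = [0/1, 1/16) <- contains code 1/128
  'b': [0/1 + 1/4*1/4, 0/1 + 1/4*7/8) = [1/16, 7/32)
  'e': [0/1 + 1/4*7/8, 0/1 + 1/4*1/1) = [7/32, 1/4)
  emit 'c', narrow to [0/1, 1/16)
Step 3: interval [0/1, 1/16), width = 1/16 - 0/1 = 1/16
  'c': [0/1 + 1/16*0/1, 0/1 + 1/16*1/4) = [0/1, 1/64) <- contains code 1/128
  'b': [0/1 + 1/16*1/4, 0/1 + 1/16*7/8) = [1/64, 7/128)
  'e': [0/1 + 1/16*7/8, 0/1 + 1/16*1/1) = [7/128, 1/16)
  emit 'c', narrow to [0/1, 1/64)

Answer: symbol=c low=0/1 high=1/4
symbol=c low=0/1 high=1/16
symbol=c low=0/1 high=1/64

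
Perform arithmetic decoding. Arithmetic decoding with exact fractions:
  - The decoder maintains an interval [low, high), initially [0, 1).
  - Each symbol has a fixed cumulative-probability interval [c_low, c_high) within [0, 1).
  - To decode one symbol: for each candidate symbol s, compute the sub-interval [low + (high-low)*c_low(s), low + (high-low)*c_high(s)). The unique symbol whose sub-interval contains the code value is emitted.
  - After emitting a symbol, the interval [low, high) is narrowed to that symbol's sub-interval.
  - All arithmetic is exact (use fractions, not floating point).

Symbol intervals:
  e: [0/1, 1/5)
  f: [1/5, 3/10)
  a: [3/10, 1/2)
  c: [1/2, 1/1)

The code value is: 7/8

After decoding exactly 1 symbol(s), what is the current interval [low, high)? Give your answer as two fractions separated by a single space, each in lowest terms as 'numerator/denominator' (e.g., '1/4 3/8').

Step 1: interval [0/1, 1/1), width = 1/1 - 0/1 = 1/1
  'e': [0/1 + 1/1*0/1, 0/1 + 1/1*1/5) = [0/1, 1/5)
  'f': [0/1 + 1/1*1/5, 0/1 + 1/1*3/10) = [1/5, 3/10)
  'a': [0/1 + 1/1*3/10, 0/1 + 1/1*1/2) = [3/10, 1/2)
  'c': [0/1 + 1/1*1/2, 0/1 + 1/1*1/1) = [1/2, 1/1) <- contains code 7/8
  emit 'c', narrow to [1/2, 1/1)

Answer: 1/2 1/1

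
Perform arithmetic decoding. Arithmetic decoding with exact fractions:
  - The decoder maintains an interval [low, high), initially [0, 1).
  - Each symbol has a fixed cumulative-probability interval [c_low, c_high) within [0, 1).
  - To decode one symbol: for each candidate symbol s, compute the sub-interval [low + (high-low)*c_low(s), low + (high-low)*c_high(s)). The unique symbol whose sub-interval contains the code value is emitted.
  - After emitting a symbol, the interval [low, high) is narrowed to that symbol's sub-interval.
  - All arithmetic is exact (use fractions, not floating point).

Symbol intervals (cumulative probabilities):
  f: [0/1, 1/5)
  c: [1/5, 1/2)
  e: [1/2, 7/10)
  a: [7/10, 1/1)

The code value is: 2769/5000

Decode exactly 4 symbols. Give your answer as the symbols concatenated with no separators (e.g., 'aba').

Step 1: interval [0/1, 1/1), width = 1/1 - 0/1 = 1/1
  'f': [0/1 + 1/1*0/1, 0/1 + 1/1*1/5) = [0/1, 1/5)
  'c': [0/1 + 1/1*1/5, 0/1 + 1/1*1/2) = [1/5, 1/2)
  'e': [0/1 + 1/1*1/2, 0/1 + 1/1*7/10) = [1/2, 7/10) <- contains code 2769/5000
  'a': [0/1 + 1/1*7/10, 0/1 + 1/1*1/1) = [7/10, 1/1)
  emit 'e', narrow to [1/2, 7/10)
Step 2: interval [1/2, 7/10), width = 7/10 - 1/2 = 1/5
  'f': [1/2 + 1/5*0/1, 1/2 + 1/5*1/5) = [1/2, 27/50)
  'c': [1/2 + 1/5*1/5, 1/2 + 1/5*1/2) = [27/50, 3/5) <- contains code 2769/5000
  'e': [1/2 + 1/5*1/2, 1/2 + 1/5*7/10) = [3/5, 16/25)
  'a': [1/2 + 1/5*7/10, 1/2 + 1/5*1/1) = [16/25, 7/10)
  emit 'c', narrow to [27/50, 3/5)
Step 3: interval [27/50, 3/5), width = 3/5 - 27/50 = 3/50
  'f': [27/50 + 3/50*0/1, 27/50 + 3/50*1/5) = [27/50, 69/125)
  'c': [27/50 + 3/50*1/5, 27/50 + 3/50*1/2) = [69/125, 57/100) <- contains code 2769/5000
  'e': [27/50 + 3/50*1/2, 27/50 + 3/50*7/10) = [57/100, 291/500)
  'a': [27/50 + 3/50*7/10, 27/50 + 3/50*1/1) = [291/500, 3/5)
  emit 'c', narrow to [69/125, 57/100)
Step 4: interval [69/125, 57/100), width = 57/100 - 69/125 = 9/500
  'f': [69/125 + 9/500*0/1, 69/125 + 9/500*1/5) = [69/125, 1389/2500) <- contains code 2769/5000
  'c': [69/125 + 9/500*1/5, 69/125 + 9/500*1/2) = [1389/2500, 561/1000)
  'e': [69/125 + 9/500*1/2, 69/125 + 9/500*7/10) = [561/1000, 2823/5000)
  'a': [69/125 + 9/500*7/10, 69/125 + 9/500*1/1) = [2823/5000, 57/100)
  emit 'f', narrow to [69/125, 1389/2500)

Answer: eccf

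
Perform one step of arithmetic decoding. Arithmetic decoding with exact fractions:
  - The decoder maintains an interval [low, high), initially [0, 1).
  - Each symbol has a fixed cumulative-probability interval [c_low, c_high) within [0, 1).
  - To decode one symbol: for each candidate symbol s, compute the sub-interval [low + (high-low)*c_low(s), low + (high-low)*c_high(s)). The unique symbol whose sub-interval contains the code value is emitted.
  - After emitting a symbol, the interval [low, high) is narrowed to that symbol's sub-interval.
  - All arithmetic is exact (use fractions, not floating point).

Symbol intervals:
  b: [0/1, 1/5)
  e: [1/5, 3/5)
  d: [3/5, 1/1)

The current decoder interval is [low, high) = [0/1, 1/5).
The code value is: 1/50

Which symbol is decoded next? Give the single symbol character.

Interval width = high − low = 1/5 − 0/1 = 1/5
Scaled code = (code − low) / width = (1/50 − 0/1) / 1/5 = 1/10
  b: [0/1, 1/5) ← scaled code falls here ✓
  e: [1/5, 3/5) 
  d: [3/5, 1/1) 

Answer: b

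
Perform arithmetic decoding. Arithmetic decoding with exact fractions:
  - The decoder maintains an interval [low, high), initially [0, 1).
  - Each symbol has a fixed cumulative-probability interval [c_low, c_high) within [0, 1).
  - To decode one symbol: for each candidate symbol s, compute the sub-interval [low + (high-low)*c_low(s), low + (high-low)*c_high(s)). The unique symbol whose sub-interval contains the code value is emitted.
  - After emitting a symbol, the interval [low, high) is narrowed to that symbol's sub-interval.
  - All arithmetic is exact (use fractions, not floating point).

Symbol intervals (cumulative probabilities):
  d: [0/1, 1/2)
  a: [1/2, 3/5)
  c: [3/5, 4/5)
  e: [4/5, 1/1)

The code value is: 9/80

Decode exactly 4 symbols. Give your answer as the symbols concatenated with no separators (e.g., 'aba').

Step 1: interval [0/1, 1/1), width = 1/1 - 0/1 = 1/1
  'd': [0/1 + 1/1*0/1, 0/1 + 1/1*1/2) = [0/1, 1/2) <- contains code 9/80
  'a': [0/1 + 1/1*1/2, 0/1 + 1/1*3/5) = [1/2, 3/5)
  'c': [0/1 + 1/1*3/5, 0/1 + 1/1*4/5) = [3/5, 4/5)
  'e': [0/1 + 1/1*4/5, 0/1 + 1/1*1/1) = [4/5, 1/1)
  emit 'd', narrow to [0/1, 1/2)
Step 2: interval [0/1, 1/2), width = 1/2 - 0/1 = 1/2
  'd': [0/1 + 1/2*0/1, 0/1 + 1/2*1/2) = [0/1, 1/4) <- contains code 9/80
  'a': [0/1 + 1/2*1/2, 0/1 + 1/2*3/5) = [1/4, 3/10)
  'c': [0/1 + 1/2*3/5, 0/1 + 1/2*4/5) = [3/10, 2/5)
  'e': [0/1 + 1/2*4/5, 0/1 + 1/2*1/1) = [2/5, 1/2)
  emit 'd', narrow to [0/1, 1/4)
Step 3: interval [0/1, 1/4), width = 1/4 - 0/1 = 1/4
  'd': [0/1 + 1/4*0/1, 0/1 + 1/4*1/2) = [0/1, 1/8) <- contains code 9/80
  'a': [0/1 + 1/4*1/2, 0/1 + 1/4*3/5) = [1/8, 3/20)
  'c': [0/1 + 1/4*3/5, 0/1 + 1/4*4/5) = [3/20, 1/5)
  'e': [0/1 + 1/4*4/5, 0/1 + 1/4*1/1) = [1/5, 1/4)
  emit 'd', narrow to [0/1, 1/8)
Step 4: interval [0/1, 1/8), width = 1/8 - 0/1 = 1/8
  'd': [0/1 + 1/8*0/1, 0/1 + 1/8*1/2) = [0/1, 1/16)
  'a': [0/1 + 1/8*1/2, 0/1 + 1/8*3/5) = [1/16, 3/40)
  'c': [0/1 + 1/8*3/5, 0/1 + 1/8*4/5) = [3/40, 1/10)
  'e': [0/1 + 1/8*4/5, 0/1 + 1/8*1/1) = [1/10, 1/8) <- contains code 9/80
  emit 'e', narrow to [1/10, 1/8)

Answer: ddde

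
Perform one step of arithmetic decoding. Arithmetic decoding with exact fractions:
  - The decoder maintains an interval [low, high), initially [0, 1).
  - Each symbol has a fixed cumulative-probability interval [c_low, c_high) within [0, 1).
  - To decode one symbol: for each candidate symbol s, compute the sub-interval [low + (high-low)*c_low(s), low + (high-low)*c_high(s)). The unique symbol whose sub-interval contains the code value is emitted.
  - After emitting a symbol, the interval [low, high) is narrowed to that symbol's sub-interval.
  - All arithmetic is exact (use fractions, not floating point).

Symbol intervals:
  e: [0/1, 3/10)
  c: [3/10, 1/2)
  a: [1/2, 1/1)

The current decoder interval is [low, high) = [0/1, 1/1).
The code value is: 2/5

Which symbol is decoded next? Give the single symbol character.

Answer: c

Derivation:
Interval width = high − low = 1/1 − 0/1 = 1/1
Scaled code = (code − low) / width = (2/5 − 0/1) / 1/1 = 2/5
  e: [0/1, 3/10) 
  c: [3/10, 1/2) ← scaled code falls here ✓
  a: [1/2, 1/1) 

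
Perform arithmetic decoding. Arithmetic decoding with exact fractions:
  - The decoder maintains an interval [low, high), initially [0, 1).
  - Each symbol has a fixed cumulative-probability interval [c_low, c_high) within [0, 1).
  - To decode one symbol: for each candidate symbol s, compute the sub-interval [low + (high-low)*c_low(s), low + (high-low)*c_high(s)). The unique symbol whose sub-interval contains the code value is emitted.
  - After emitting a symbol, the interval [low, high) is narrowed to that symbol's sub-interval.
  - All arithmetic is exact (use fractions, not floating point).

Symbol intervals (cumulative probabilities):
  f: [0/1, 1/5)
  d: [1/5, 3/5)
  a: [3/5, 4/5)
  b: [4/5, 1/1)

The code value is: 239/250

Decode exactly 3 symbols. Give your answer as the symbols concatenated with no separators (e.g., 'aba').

Step 1: interval [0/1, 1/1), width = 1/1 - 0/1 = 1/1
  'f': [0/1 + 1/1*0/1, 0/1 + 1/1*1/5) = [0/1, 1/5)
  'd': [0/1 + 1/1*1/5, 0/1 + 1/1*3/5) = [1/5, 3/5)
  'a': [0/1 + 1/1*3/5, 0/1 + 1/1*4/5) = [3/5, 4/5)
  'b': [0/1 + 1/1*4/5, 0/1 + 1/1*1/1) = [4/5, 1/1) <- contains code 239/250
  emit 'b', narrow to [4/5, 1/1)
Step 2: interval [4/5, 1/1), width = 1/1 - 4/5 = 1/5
  'f': [4/5 + 1/5*0/1, 4/5 + 1/5*1/5) = [4/5, 21/25)
  'd': [4/5 + 1/5*1/5, 4/5 + 1/5*3/5) = [21/25, 23/25)
  'a': [4/5 + 1/5*3/5, 4/5 + 1/5*4/5) = [23/25, 24/25) <- contains code 239/250
  'b': [4/5 + 1/5*4/5, 4/5 + 1/5*1/1) = [24/25, 1/1)
  emit 'a', narrow to [23/25, 24/25)
Step 3: interval [23/25, 24/25), width = 24/25 - 23/25 = 1/25
  'f': [23/25 + 1/25*0/1, 23/25 + 1/25*1/5) = [23/25, 116/125)
  'd': [23/25 + 1/25*1/5, 23/25 + 1/25*3/5) = [116/125, 118/125)
  'a': [23/25 + 1/25*3/5, 23/25 + 1/25*4/5) = [118/125, 119/125)
  'b': [23/25 + 1/25*4/5, 23/25 + 1/25*1/1) = [119/125, 24/25) <- contains code 239/250
  emit 'b', narrow to [119/125, 24/25)

Answer: bab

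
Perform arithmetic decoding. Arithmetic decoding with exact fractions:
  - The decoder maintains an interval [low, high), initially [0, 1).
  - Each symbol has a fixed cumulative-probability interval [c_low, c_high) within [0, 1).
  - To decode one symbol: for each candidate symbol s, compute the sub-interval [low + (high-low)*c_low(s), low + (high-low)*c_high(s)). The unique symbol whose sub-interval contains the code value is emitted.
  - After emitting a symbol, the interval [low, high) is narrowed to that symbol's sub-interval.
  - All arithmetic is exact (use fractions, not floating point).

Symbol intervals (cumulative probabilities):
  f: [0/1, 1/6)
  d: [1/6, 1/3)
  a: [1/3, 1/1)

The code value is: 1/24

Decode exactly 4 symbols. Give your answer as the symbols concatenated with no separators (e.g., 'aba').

Step 1: interval [0/1, 1/1), width = 1/1 - 0/1 = 1/1
  'f': [0/1 + 1/1*0/1, 0/1 + 1/1*1/6) = [0/1, 1/6) <- contains code 1/24
  'd': [0/1 + 1/1*1/6, 0/1 + 1/1*1/3) = [1/6, 1/3)
  'a': [0/1 + 1/1*1/3, 0/1 + 1/1*1/1) = [1/3, 1/1)
  emit 'f', narrow to [0/1, 1/6)
Step 2: interval [0/1, 1/6), width = 1/6 - 0/1 = 1/6
  'f': [0/1 + 1/6*0/1, 0/1 + 1/6*1/6) = [0/1, 1/36)
  'd': [0/1 + 1/6*1/6, 0/1 + 1/6*1/3) = [1/36, 1/18) <- contains code 1/24
  'a': [0/1 + 1/6*1/3, 0/1 + 1/6*1/1) = [1/18, 1/6)
  emit 'd', narrow to [1/36, 1/18)
Step 3: interval [1/36, 1/18), width = 1/18 - 1/36 = 1/36
  'f': [1/36 + 1/36*0/1, 1/36 + 1/36*1/6) = [1/36, 7/216)
  'd': [1/36 + 1/36*1/6, 1/36 + 1/36*1/3) = [7/216, 1/27)
  'a': [1/36 + 1/36*1/3, 1/36 + 1/36*1/1) = [1/27, 1/18) <- contains code 1/24
  emit 'a', narrow to [1/27, 1/18)
Step 4: interval [1/27, 1/18), width = 1/18 - 1/27 = 1/54
  'f': [1/27 + 1/54*0/1, 1/27 + 1/54*1/6) = [1/27, 13/324)
  'd': [1/27 + 1/54*1/6, 1/27 + 1/54*1/3) = [13/324, 7/162) <- contains code 1/24
  'a': [1/27 + 1/54*1/3, 1/27 + 1/54*1/1) = [7/162, 1/18)
  emit 'd', narrow to [13/324, 7/162)

Answer: fdad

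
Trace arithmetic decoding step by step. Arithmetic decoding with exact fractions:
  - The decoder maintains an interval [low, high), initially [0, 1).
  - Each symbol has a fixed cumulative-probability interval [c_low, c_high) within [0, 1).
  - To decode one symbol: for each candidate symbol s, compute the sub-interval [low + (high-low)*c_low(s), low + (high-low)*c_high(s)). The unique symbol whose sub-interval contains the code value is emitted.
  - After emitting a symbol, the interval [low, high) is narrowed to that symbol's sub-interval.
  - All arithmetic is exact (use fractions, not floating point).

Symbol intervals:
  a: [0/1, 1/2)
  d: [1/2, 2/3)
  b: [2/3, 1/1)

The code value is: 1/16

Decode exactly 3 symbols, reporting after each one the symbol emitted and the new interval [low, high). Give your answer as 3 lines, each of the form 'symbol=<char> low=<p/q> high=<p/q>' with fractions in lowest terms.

Step 1: interval [0/1, 1/1), width = 1/1 - 0/1 = 1/1
  'a': [0/1 + 1/1*0/1, 0/1 + 1/1*1/2) = [0/1, 1/2) <- contains code 1/16
  'd': [0/1 + 1/1*1/2, 0/1 + 1/1*2/3) = [1/2, 2/3)
  'b': [0/1 + 1/1*2/3, 0/1 + 1/1*1/1) = [2/3, 1/1)
  emit 'a', narrow to [0/1, 1/2)
Step 2: interval [0/1, 1/2), width = 1/2 - 0/1 = 1/2
  'a': [0/1 + 1/2*0/1, 0/1 + 1/2*1/2) = [0/1, 1/4) <- contains code 1/16
  'd': [0/1 + 1/2*1/2, 0/1 + 1/2*2/3) = [1/4, 1/3)
  'b': [0/1 + 1/2*2/3, 0/1 + 1/2*1/1) = [1/3, 1/2)
  emit 'a', narrow to [0/1, 1/4)
Step 3: interval [0/1, 1/4), width = 1/4 - 0/1 = 1/4
  'a': [0/1 + 1/4*0/1, 0/1 + 1/4*1/2) = [0/1, 1/8) <- contains code 1/16
  'd': [0/1 + 1/4*1/2, 0/1 + 1/4*2/3) = [1/8, 1/6)
  'b': [0/1 + 1/4*2/3, 0/1 + 1/4*1/1) = [1/6, 1/4)
  emit 'a', narrow to [0/1, 1/8)

Answer: symbol=a low=0/1 high=1/2
symbol=a low=0/1 high=1/4
symbol=a low=0/1 high=1/8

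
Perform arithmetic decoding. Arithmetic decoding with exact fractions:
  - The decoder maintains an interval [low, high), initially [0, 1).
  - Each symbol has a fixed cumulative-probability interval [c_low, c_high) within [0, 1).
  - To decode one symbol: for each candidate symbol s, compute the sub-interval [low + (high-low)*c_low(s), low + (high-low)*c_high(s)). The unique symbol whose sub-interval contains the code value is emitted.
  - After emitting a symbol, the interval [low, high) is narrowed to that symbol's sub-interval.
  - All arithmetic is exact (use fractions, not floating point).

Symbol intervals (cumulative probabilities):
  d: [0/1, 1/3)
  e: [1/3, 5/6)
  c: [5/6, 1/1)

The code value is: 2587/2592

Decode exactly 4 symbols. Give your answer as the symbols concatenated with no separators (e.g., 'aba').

Answer: ccce

Derivation:
Step 1: interval [0/1, 1/1), width = 1/1 - 0/1 = 1/1
  'd': [0/1 + 1/1*0/1, 0/1 + 1/1*1/3) = [0/1, 1/3)
  'e': [0/1 + 1/1*1/3, 0/1 + 1/1*5/6) = [1/3, 5/6)
  'c': [0/1 + 1/1*5/6, 0/1 + 1/1*1/1) = [5/6, 1/1) <- contains code 2587/2592
  emit 'c', narrow to [5/6, 1/1)
Step 2: interval [5/6, 1/1), width = 1/1 - 5/6 = 1/6
  'd': [5/6 + 1/6*0/1, 5/6 + 1/6*1/3) = [5/6, 8/9)
  'e': [5/6 + 1/6*1/3, 5/6 + 1/6*5/6) = [8/9, 35/36)
  'c': [5/6 + 1/6*5/6, 5/6 + 1/6*1/1) = [35/36, 1/1) <- contains code 2587/2592
  emit 'c', narrow to [35/36, 1/1)
Step 3: interval [35/36, 1/1), width = 1/1 - 35/36 = 1/36
  'd': [35/36 + 1/36*0/1, 35/36 + 1/36*1/3) = [35/36, 53/54)
  'e': [35/36 + 1/36*1/3, 35/36 + 1/36*5/6) = [53/54, 215/216)
  'c': [35/36 + 1/36*5/6, 35/36 + 1/36*1/1) = [215/216, 1/1) <- contains code 2587/2592
  emit 'c', narrow to [215/216, 1/1)
Step 4: interval [215/216, 1/1), width = 1/1 - 215/216 = 1/216
  'd': [215/216 + 1/216*0/1, 215/216 + 1/216*1/3) = [215/216, 323/324)
  'e': [215/216 + 1/216*1/3, 215/216 + 1/216*5/6) = [323/324, 1295/1296) <- contains code 2587/2592
  'c': [215/216 + 1/216*5/6, 215/216 + 1/216*1/1) = [1295/1296, 1/1)
  emit 'e', narrow to [323/324, 1295/1296)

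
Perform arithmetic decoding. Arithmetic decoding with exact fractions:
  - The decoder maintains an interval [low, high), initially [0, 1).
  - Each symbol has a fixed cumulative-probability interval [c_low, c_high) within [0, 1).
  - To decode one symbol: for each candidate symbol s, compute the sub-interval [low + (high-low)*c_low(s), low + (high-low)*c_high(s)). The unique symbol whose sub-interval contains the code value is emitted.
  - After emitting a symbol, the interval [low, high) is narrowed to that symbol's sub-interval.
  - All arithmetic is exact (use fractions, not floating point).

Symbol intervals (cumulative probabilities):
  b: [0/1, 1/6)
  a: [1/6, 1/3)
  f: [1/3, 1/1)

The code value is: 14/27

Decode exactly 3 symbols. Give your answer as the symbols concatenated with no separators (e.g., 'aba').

Step 1: interval [0/1, 1/1), width = 1/1 - 0/1 = 1/1
  'b': [0/1 + 1/1*0/1, 0/1 + 1/1*1/6) = [0/1, 1/6)
  'a': [0/1 + 1/1*1/6, 0/1 + 1/1*1/3) = [1/6, 1/3)
  'f': [0/1 + 1/1*1/3, 0/1 + 1/1*1/1) = [1/3, 1/1) <- contains code 14/27
  emit 'f', narrow to [1/3, 1/1)
Step 2: interval [1/3, 1/1), width = 1/1 - 1/3 = 2/3
  'b': [1/3 + 2/3*0/1, 1/3 + 2/3*1/6) = [1/3, 4/9)
  'a': [1/3 + 2/3*1/6, 1/3 + 2/3*1/3) = [4/9, 5/9) <- contains code 14/27
  'f': [1/3 + 2/3*1/3, 1/3 + 2/3*1/1) = [5/9, 1/1)
  emit 'a', narrow to [4/9, 5/9)
Step 3: interval [4/9, 5/9), width = 5/9 - 4/9 = 1/9
  'b': [4/9 + 1/9*0/1, 4/9 + 1/9*1/6) = [4/9, 25/54)
  'a': [4/9 + 1/9*1/6, 4/9 + 1/9*1/3) = [25/54, 13/27)
  'f': [4/9 + 1/9*1/3, 4/9 + 1/9*1/1) = [13/27, 5/9) <- contains code 14/27
  emit 'f', narrow to [13/27, 5/9)

Answer: faf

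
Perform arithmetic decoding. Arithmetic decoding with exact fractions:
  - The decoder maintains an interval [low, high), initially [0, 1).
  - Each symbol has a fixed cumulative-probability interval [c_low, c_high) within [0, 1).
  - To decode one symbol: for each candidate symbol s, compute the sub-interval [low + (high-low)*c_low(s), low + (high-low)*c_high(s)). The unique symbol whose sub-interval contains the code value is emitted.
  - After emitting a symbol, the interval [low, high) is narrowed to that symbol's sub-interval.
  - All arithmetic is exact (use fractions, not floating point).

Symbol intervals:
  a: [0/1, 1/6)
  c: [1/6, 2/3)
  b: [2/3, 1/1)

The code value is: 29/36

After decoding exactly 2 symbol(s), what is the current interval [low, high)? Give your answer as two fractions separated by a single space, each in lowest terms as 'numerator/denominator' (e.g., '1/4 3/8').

Answer: 13/18 8/9

Derivation:
Step 1: interval [0/1, 1/1), width = 1/1 - 0/1 = 1/1
  'a': [0/1 + 1/1*0/1, 0/1 + 1/1*1/6) = [0/1, 1/6)
  'c': [0/1 + 1/1*1/6, 0/1 + 1/1*2/3) = [1/6, 2/3)
  'b': [0/1 + 1/1*2/3, 0/1 + 1/1*1/1) = [2/3, 1/1) <- contains code 29/36
  emit 'b', narrow to [2/3, 1/1)
Step 2: interval [2/3, 1/1), width = 1/1 - 2/3 = 1/3
  'a': [2/3 + 1/3*0/1, 2/3 + 1/3*1/6) = [2/3, 13/18)
  'c': [2/3 + 1/3*1/6, 2/3 + 1/3*2/3) = [13/18, 8/9) <- contains code 29/36
  'b': [2/3 + 1/3*2/3, 2/3 + 1/3*1/1) = [8/9, 1/1)
  emit 'c', narrow to [13/18, 8/9)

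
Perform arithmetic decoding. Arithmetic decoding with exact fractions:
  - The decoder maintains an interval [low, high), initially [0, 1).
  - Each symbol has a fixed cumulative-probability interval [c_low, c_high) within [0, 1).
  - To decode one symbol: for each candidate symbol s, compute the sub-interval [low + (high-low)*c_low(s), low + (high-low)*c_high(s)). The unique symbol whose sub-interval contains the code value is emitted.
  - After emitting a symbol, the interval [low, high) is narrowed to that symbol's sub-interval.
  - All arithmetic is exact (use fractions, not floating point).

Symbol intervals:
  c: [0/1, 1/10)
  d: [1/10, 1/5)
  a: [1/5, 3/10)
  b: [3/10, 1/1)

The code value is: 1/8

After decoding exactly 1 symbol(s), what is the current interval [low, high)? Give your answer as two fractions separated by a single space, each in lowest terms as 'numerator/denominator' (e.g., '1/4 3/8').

Answer: 1/10 1/5

Derivation:
Step 1: interval [0/1, 1/1), width = 1/1 - 0/1 = 1/1
  'c': [0/1 + 1/1*0/1, 0/1 + 1/1*1/10) = [0/1, 1/10)
  'd': [0/1 + 1/1*1/10, 0/1 + 1/1*1/5) = [1/10, 1/5) <- contains code 1/8
  'a': [0/1 + 1/1*1/5, 0/1 + 1/1*3/10) = [1/5, 3/10)
  'b': [0/1 + 1/1*3/10, 0/1 + 1/1*1/1) = [3/10, 1/1)
  emit 'd', narrow to [1/10, 1/5)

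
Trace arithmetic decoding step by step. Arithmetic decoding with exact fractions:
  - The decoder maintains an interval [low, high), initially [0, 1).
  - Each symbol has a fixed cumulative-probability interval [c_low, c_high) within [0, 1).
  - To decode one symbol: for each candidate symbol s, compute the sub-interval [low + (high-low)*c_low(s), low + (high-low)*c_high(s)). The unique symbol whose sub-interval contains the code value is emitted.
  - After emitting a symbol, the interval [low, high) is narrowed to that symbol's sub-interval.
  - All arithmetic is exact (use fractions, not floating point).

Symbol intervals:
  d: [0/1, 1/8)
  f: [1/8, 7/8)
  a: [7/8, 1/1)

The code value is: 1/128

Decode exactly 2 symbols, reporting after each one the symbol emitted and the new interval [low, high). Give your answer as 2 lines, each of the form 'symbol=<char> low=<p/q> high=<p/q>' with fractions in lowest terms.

Answer: symbol=d low=0/1 high=1/8
symbol=d low=0/1 high=1/64

Derivation:
Step 1: interval [0/1, 1/1), width = 1/1 - 0/1 = 1/1
  'd': [0/1 + 1/1*0/1, 0/1 + 1/1*1/8) = [0/1, 1/8) <- contains code 1/128
  'f': [0/1 + 1/1*1/8, 0/1 + 1/1*7/8) = [1/8, 7/8)
  'a': [0/1 + 1/1*7/8, 0/1 + 1/1*1/1) = [7/8, 1/1)
  emit 'd', narrow to [0/1, 1/8)
Step 2: interval [0/1, 1/8), width = 1/8 - 0/1 = 1/8
  'd': [0/1 + 1/8*0/1, 0/1 + 1/8*1/8) = [0/1, 1/64) <- contains code 1/128
  'f': [0/1 + 1/8*1/8, 0/1 + 1/8*7/8) = [1/64, 7/64)
  'a': [0/1 + 1/8*7/8, 0/1 + 1/8*1/1) = [7/64, 1/8)
  emit 'd', narrow to [0/1, 1/64)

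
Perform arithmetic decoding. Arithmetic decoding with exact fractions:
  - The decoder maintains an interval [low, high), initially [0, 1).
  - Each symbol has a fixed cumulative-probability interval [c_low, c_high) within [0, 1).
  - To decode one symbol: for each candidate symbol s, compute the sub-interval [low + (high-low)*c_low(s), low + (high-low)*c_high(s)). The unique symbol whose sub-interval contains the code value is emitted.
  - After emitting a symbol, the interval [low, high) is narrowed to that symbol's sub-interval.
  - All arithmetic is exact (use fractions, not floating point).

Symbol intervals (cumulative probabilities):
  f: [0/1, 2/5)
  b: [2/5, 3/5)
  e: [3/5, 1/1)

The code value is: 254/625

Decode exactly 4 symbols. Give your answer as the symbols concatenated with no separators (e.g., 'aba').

Answer: bfff

Derivation:
Step 1: interval [0/1, 1/1), width = 1/1 - 0/1 = 1/1
  'f': [0/1 + 1/1*0/1, 0/1 + 1/1*2/5) = [0/1, 2/5)
  'b': [0/1 + 1/1*2/5, 0/1 + 1/1*3/5) = [2/5, 3/5) <- contains code 254/625
  'e': [0/1 + 1/1*3/5, 0/1 + 1/1*1/1) = [3/5, 1/1)
  emit 'b', narrow to [2/5, 3/5)
Step 2: interval [2/5, 3/5), width = 3/5 - 2/5 = 1/5
  'f': [2/5 + 1/5*0/1, 2/5 + 1/5*2/5) = [2/5, 12/25) <- contains code 254/625
  'b': [2/5 + 1/5*2/5, 2/5 + 1/5*3/5) = [12/25, 13/25)
  'e': [2/5 + 1/5*3/5, 2/5 + 1/5*1/1) = [13/25, 3/5)
  emit 'f', narrow to [2/5, 12/25)
Step 3: interval [2/5, 12/25), width = 12/25 - 2/5 = 2/25
  'f': [2/5 + 2/25*0/1, 2/5 + 2/25*2/5) = [2/5, 54/125) <- contains code 254/625
  'b': [2/5 + 2/25*2/5, 2/5 + 2/25*3/5) = [54/125, 56/125)
  'e': [2/5 + 2/25*3/5, 2/5 + 2/25*1/1) = [56/125, 12/25)
  emit 'f', narrow to [2/5, 54/125)
Step 4: interval [2/5, 54/125), width = 54/125 - 2/5 = 4/125
  'f': [2/5 + 4/125*0/1, 2/5 + 4/125*2/5) = [2/5, 258/625) <- contains code 254/625
  'b': [2/5 + 4/125*2/5, 2/5 + 4/125*3/5) = [258/625, 262/625)
  'e': [2/5 + 4/125*3/5, 2/5 + 4/125*1/1) = [262/625, 54/125)
  emit 'f', narrow to [2/5, 258/625)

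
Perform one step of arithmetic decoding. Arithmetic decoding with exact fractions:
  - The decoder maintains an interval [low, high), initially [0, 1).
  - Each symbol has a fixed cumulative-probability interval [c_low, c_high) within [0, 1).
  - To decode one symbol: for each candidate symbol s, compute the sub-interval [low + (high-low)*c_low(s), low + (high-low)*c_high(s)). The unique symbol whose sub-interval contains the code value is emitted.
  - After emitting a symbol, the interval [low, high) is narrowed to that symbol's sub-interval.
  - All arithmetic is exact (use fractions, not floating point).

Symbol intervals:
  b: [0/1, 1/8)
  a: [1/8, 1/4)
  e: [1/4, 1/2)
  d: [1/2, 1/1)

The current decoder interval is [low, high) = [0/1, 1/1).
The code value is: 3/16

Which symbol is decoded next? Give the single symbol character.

Answer: a

Derivation:
Interval width = high − low = 1/1 − 0/1 = 1/1
Scaled code = (code − low) / width = (3/16 − 0/1) / 1/1 = 3/16
  b: [0/1, 1/8) 
  a: [1/8, 1/4) ← scaled code falls here ✓
  e: [1/4, 1/2) 
  d: [1/2, 1/1) 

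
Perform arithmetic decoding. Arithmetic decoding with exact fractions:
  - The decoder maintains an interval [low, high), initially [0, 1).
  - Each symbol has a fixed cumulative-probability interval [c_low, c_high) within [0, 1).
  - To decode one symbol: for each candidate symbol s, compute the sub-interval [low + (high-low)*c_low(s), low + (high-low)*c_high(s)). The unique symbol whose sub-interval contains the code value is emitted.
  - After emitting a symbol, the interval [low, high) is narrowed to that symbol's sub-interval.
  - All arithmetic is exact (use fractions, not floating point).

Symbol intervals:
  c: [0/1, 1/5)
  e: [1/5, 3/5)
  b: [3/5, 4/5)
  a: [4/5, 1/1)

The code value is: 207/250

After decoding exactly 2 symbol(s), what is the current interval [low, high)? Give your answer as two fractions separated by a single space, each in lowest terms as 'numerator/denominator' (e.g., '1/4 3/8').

Step 1: interval [0/1, 1/1), width = 1/1 - 0/1 = 1/1
  'c': [0/1 + 1/1*0/1, 0/1 + 1/1*1/5) = [0/1, 1/5)
  'e': [0/1 + 1/1*1/5, 0/1 + 1/1*3/5) = [1/5, 3/5)
  'b': [0/1 + 1/1*3/5, 0/1 + 1/1*4/5) = [3/5, 4/5)
  'a': [0/1 + 1/1*4/5, 0/1 + 1/1*1/1) = [4/5, 1/1) <- contains code 207/250
  emit 'a', narrow to [4/5, 1/1)
Step 2: interval [4/5, 1/1), width = 1/1 - 4/5 = 1/5
  'c': [4/5 + 1/5*0/1, 4/5 + 1/5*1/5) = [4/5, 21/25) <- contains code 207/250
  'e': [4/5 + 1/5*1/5, 4/5 + 1/5*3/5) = [21/25, 23/25)
  'b': [4/5 + 1/5*3/5, 4/5 + 1/5*4/5) = [23/25, 24/25)
  'a': [4/5 + 1/5*4/5, 4/5 + 1/5*1/1) = [24/25, 1/1)
  emit 'c', narrow to [4/5, 21/25)

Answer: 4/5 21/25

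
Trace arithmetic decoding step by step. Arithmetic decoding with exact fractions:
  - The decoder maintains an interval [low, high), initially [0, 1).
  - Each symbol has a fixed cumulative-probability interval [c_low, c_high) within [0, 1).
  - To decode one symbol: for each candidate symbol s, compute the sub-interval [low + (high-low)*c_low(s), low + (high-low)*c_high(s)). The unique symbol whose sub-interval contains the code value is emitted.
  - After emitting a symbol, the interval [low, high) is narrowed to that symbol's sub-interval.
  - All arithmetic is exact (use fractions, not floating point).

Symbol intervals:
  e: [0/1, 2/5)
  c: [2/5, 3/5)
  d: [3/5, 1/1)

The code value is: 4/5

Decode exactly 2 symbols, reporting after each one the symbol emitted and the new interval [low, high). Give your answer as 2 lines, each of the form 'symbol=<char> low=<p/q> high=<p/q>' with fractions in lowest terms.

Step 1: interval [0/1, 1/1), width = 1/1 - 0/1 = 1/1
  'e': [0/1 + 1/1*0/1, 0/1 + 1/1*2/5) = [0/1, 2/5)
  'c': [0/1 + 1/1*2/5, 0/1 + 1/1*3/5) = [2/5, 3/5)
  'd': [0/1 + 1/1*3/5, 0/1 + 1/1*1/1) = [3/5, 1/1) <- contains code 4/5
  emit 'd', narrow to [3/5, 1/1)
Step 2: interval [3/5, 1/1), width = 1/1 - 3/5 = 2/5
  'e': [3/5 + 2/5*0/1, 3/5 + 2/5*2/5) = [3/5, 19/25)
  'c': [3/5 + 2/5*2/5, 3/5 + 2/5*3/5) = [19/25, 21/25) <- contains code 4/5
  'd': [3/5 + 2/5*3/5, 3/5 + 2/5*1/1) = [21/25, 1/1)
  emit 'c', narrow to [19/25, 21/25)

Answer: symbol=d low=3/5 high=1/1
symbol=c low=19/25 high=21/25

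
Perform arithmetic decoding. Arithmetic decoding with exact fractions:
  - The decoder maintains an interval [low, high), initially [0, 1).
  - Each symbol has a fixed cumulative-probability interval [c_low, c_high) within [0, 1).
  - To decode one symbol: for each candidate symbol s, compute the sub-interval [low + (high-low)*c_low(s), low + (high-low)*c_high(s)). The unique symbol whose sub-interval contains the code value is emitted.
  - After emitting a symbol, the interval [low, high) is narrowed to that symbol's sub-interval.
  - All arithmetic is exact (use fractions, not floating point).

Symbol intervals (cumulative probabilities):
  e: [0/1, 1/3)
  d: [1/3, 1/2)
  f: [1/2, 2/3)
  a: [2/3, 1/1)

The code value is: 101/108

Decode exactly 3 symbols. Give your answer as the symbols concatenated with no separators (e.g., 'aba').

Answer: aad

Derivation:
Step 1: interval [0/1, 1/1), width = 1/1 - 0/1 = 1/1
  'e': [0/1 + 1/1*0/1, 0/1 + 1/1*1/3) = [0/1, 1/3)
  'd': [0/1 + 1/1*1/3, 0/1 + 1/1*1/2) = [1/3, 1/2)
  'f': [0/1 + 1/1*1/2, 0/1 + 1/1*2/3) = [1/2, 2/3)
  'a': [0/1 + 1/1*2/3, 0/1 + 1/1*1/1) = [2/3, 1/1) <- contains code 101/108
  emit 'a', narrow to [2/3, 1/1)
Step 2: interval [2/3, 1/1), width = 1/1 - 2/3 = 1/3
  'e': [2/3 + 1/3*0/1, 2/3 + 1/3*1/3) = [2/3, 7/9)
  'd': [2/3 + 1/3*1/3, 2/3 + 1/3*1/2) = [7/9, 5/6)
  'f': [2/3 + 1/3*1/2, 2/3 + 1/3*2/3) = [5/6, 8/9)
  'a': [2/3 + 1/3*2/3, 2/3 + 1/3*1/1) = [8/9, 1/1) <- contains code 101/108
  emit 'a', narrow to [8/9, 1/1)
Step 3: interval [8/9, 1/1), width = 1/1 - 8/9 = 1/9
  'e': [8/9 + 1/9*0/1, 8/9 + 1/9*1/3) = [8/9, 25/27)
  'd': [8/9 + 1/9*1/3, 8/9 + 1/9*1/2) = [25/27, 17/18) <- contains code 101/108
  'f': [8/9 + 1/9*1/2, 8/9 + 1/9*2/3) = [17/18, 26/27)
  'a': [8/9 + 1/9*2/3, 8/9 + 1/9*1/1) = [26/27, 1/1)
  emit 'd', narrow to [25/27, 17/18)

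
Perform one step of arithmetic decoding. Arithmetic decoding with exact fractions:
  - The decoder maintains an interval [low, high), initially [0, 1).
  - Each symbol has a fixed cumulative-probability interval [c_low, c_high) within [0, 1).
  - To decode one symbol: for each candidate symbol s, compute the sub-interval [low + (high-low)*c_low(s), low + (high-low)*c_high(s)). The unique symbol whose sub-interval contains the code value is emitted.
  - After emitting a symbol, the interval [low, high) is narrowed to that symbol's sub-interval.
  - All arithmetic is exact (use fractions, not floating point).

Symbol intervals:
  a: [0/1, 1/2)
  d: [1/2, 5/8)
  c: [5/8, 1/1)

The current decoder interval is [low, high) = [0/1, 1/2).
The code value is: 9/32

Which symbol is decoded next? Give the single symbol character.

Interval width = high − low = 1/2 − 0/1 = 1/2
Scaled code = (code − low) / width = (9/32 − 0/1) / 1/2 = 9/16
  a: [0/1, 1/2) 
  d: [1/2, 5/8) ← scaled code falls here ✓
  c: [5/8, 1/1) 

Answer: d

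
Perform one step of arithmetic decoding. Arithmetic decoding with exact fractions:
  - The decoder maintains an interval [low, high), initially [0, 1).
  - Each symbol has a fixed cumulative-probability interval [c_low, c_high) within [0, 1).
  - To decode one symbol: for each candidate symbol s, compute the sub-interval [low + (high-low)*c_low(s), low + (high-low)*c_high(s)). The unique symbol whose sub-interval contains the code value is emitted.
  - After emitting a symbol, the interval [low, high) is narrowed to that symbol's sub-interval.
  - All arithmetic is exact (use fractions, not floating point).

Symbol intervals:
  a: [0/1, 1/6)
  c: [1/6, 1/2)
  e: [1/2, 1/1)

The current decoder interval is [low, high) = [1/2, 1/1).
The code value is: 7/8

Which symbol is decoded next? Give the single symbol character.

Answer: e

Derivation:
Interval width = high − low = 1/1 − 1/2 = 1/2
Scaled code = (code − low) / width = (7/8 − 1/2) / 1/2 = 3/4
  a: [0/1, 1/6) 
  c: [1/6, 1/2) 
  e: [1/2, 1/1) ← scaled code falls here ✓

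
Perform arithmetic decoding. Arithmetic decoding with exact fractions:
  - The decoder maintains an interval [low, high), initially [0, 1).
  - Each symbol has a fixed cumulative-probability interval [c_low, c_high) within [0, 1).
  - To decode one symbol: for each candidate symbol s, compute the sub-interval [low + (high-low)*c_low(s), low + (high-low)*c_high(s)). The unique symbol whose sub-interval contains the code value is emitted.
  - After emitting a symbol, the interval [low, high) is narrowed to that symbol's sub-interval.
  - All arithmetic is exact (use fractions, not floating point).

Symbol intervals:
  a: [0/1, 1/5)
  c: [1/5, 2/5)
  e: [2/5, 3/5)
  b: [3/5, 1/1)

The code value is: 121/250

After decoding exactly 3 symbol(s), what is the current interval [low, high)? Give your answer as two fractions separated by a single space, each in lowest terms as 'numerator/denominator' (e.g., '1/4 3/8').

Step 1: interval [0/1, 1/1), width = 1/1 - 0/1 = 1/1
  'a': [0/1 + 1/1*0/1, 0/1 + 1/1*1/5) = [0/1, 1/5)
  'c': [0/1 + 1/1*1/5, 0/1 + 1/1*2/5) = [1/5, 2/5)
  'e': [0/1 + 1/1*2/5, 0/1 + 1/1*3/5) = [2/5, 3/5) <- contains code 121/250
  'b': [0/1 + 1/1*3/5, 0/1 + 1/1*1/1) = [3/5, 1/1)
  emit 'e', narrow to [2/5, 3/5)
Step 2: interval [2/5, 3/5), width = 3/5 - 2/5 = 1/5
  'a': [2/5 + 1/5*0/1, 2/5 + 1/5*1/5) = [2/5, 11/25)
  'c': [2/5 + 1/5*1/5, 2/5 + 1/5*2/5) = [11/25, 12/25)
  'e': [2/5 + 1/5*2/5, 2/5 + 1/5*3/5) = [12/25, 13/25) <- contains code 121/250
  'b': [2/5 + 1/5*3/5, 2/5 + 1/5*1/1) = [13/25, 3/5)
  emit 'e', narrow to [12/25, 13/25)
Step 3: interval [12/25, 13/25), width = 13/25 - 12/25 = 1/25
  'a': [12/25 + 1/25*0/1, 12/25 + 1/25*1/5) = [12/25, 61/125) <- contains code 121/250
  'c': [12/25 + 1/25*1/5, 12/25 + 1/25*2/5) = [61/125, 62/125)
  'e': [12/25 + 1/25*2/5, 12/25 + 1/25*3/5) = [62/125, 63/125)
  'b': [12/25 + 1/25*3/5, 12/25 + 1/25*1/1) = [63/125, 13/25)
  emit 'a', narrow to [12/25, 61/125)

Answer: 12/25 61/125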